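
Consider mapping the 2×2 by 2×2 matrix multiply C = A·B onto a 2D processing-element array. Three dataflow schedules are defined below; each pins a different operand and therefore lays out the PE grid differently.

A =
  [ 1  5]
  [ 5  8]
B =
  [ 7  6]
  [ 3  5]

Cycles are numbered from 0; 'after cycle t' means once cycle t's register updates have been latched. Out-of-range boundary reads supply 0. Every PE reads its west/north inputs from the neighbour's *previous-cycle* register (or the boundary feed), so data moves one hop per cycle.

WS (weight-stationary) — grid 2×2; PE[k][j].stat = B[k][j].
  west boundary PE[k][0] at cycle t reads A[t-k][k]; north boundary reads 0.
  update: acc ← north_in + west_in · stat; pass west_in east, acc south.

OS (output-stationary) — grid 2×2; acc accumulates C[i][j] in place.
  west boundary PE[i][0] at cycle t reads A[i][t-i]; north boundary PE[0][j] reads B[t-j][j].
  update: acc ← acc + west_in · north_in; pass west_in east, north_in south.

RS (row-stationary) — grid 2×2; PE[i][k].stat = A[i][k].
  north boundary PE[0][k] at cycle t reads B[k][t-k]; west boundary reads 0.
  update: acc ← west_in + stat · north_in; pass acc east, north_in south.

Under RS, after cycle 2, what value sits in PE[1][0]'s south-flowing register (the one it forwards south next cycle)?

register = 6

RS (2×2). Following PE[1][0] plus its west/north inputs:
  cycle 0: PE[0][0] → acc 7, east 7, south 7
  cycle 0: PE[1][0] → acc 0, east 0, south 0
  cycle 1: PE[0][0] → acc 6, east 6, south 6
  cycle 1: PE[1][0] → acc 35, east 35, south 7
  cycle 2: PE[0][0] → acc 0, east 0, south 0
  cycle 2: PE[1][0] → acc 30, east 30, south 6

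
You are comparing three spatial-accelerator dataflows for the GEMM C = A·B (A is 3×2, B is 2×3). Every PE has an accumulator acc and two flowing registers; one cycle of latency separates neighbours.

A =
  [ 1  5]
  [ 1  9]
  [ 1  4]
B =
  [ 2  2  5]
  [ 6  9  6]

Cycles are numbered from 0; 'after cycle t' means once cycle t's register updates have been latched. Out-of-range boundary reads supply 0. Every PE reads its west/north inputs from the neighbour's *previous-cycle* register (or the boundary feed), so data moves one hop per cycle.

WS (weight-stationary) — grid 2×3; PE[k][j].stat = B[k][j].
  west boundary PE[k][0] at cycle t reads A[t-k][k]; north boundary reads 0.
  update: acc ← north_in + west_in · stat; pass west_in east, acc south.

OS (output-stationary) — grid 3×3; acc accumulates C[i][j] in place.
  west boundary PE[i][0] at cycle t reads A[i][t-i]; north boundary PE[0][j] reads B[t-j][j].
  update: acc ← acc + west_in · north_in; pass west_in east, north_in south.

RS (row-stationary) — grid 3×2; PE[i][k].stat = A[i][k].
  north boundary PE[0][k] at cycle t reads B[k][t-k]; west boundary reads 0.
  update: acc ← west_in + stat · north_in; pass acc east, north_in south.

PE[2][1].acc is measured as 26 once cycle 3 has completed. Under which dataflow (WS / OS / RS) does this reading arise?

dataflow = RS

WS (2×3): PE[2][1] does not exist.
OS (3×3 grid), PE[2][1]:
  c0 r2c1: 0 / 0 / 0
  c1 r2c1: 0 / 0 / 0
  c2 r2c1: 0 / 0 / 0
  c3 r2c1: 2 / 1 / 2
RS (3×2 grid), PE[2][1]:
  c0 r2c1: 0 / 0 / 0
  c1 r2c1: 0 / 0 / 0
  c2 r2c1: 0 / 0 / 0
  c3 r2c1: 26 / 26 / 6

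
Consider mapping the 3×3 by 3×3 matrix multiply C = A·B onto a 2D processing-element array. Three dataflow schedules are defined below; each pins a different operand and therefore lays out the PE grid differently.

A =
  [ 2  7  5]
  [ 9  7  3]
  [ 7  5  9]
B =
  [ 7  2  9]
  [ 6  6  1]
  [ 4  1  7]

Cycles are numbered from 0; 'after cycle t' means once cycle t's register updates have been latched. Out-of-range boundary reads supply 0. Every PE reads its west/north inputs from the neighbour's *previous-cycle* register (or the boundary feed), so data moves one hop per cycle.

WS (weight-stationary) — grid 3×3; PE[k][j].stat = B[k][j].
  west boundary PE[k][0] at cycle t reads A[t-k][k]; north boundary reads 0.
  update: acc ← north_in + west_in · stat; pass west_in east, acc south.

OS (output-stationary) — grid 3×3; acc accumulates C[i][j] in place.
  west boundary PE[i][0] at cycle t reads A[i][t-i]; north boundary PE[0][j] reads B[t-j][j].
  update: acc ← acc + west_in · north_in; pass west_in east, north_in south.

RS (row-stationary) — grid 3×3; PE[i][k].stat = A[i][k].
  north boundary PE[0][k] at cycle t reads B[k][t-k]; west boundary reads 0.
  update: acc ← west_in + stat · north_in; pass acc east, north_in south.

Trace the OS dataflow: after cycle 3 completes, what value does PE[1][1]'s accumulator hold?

PE[1][1].acc = 60

OS on a 3×3 grid — tracing PE[1][1] and its feeders:
  after 0 — PE[0][1] acc=0, pass-E 0, pass-S 0
  after 0 — PE[1][0] acc=0, pass-E 0, pass-S 0
  after 0 — PE[1][1] acc=0, pass-E 0, pass-S 0
  after 1 — PE[0][1] acc=4, pass-E 2, pass-S 2
  after 1 — PE[1][0] acc=63, pass-E 9, pass-S 7
  after 1 — PE[1][1] acc=0, pass-E 0, pass-S 0
  after 2 — PE[0][1] acc=46, pass-E 7, pass-S 6
  after 2 — PE[1][0] acc=105, pass-E 7, pass-S 6
  after 2 — PE[1][1] acc=18, pass-E 9, pass-S 2
  after 3 — PE[0][1] acc=51, pass-E 5, pass-S 1
  after 3 — PE[1][0] acc=117, pass-E 3, pass-S 4
  after 3 — PE[1][1] acc=60, pass-E 7, pass-S 6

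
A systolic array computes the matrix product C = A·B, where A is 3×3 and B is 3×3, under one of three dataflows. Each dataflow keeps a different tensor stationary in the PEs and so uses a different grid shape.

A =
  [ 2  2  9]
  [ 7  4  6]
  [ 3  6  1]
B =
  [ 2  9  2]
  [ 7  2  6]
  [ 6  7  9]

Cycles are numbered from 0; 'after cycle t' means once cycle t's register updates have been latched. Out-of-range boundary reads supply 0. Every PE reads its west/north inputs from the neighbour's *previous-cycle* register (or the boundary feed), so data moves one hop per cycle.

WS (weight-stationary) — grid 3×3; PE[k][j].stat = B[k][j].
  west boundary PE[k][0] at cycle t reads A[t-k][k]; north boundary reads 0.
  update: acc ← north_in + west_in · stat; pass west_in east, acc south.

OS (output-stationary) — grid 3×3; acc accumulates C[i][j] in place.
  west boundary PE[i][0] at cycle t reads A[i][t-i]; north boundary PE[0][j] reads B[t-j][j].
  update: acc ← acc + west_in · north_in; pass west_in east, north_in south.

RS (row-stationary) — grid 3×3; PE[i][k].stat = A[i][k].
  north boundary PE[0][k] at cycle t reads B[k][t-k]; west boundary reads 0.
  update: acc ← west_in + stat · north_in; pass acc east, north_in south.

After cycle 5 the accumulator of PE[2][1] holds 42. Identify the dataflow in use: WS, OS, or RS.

dataflow = RS

— WS: 3×3; PE[2][1] trace:
  t=0 PE[2][1]: acc=0 h=0 v=0
  t=1 PE[2][1]: acc=0 h=0 v=0
  t=2 PE[2][1]: acc=0 h=0 v=0
  t=3 PE[2][1]: acc=85 h=9 v=85
  t=4 PE[2][1]: acc=113 h=6 v=113
  t=5 PE[2][1]: acc=46 h=1 v=46
— OS: 3×3; PE[2][1] trace:
  t=0 PE[2][1]: acc=0 h=0 v=0
  t=1 PE[2][1]: acc=0 h=0 v=0
  t=2 PE[2][1]: acc=0 h=0 v=0
  t=3 PE[2][1]: acc=27 h=3 v=9
  t=4 PE[2][1]: acc=39 h=6 v=2
  t=5 PE[2][1]: acc=46 h=1 v=7
— RS: 3×3; PE[2][1] trace:
  t=0 PE[2][1]: acc=0 h=0 v=0
  t=1 PE[2][1]: acc=0 h=0 v=0
  t=2 PE[2][1]: acc=0 h=0 v=0
  t=3 PE[2][1]: acc=48 h=48 v=7
  t=4 PE[2][1]: acc=39 h=39 v=2
  t=5 PE[2][1]: acc=42 h=42 v=6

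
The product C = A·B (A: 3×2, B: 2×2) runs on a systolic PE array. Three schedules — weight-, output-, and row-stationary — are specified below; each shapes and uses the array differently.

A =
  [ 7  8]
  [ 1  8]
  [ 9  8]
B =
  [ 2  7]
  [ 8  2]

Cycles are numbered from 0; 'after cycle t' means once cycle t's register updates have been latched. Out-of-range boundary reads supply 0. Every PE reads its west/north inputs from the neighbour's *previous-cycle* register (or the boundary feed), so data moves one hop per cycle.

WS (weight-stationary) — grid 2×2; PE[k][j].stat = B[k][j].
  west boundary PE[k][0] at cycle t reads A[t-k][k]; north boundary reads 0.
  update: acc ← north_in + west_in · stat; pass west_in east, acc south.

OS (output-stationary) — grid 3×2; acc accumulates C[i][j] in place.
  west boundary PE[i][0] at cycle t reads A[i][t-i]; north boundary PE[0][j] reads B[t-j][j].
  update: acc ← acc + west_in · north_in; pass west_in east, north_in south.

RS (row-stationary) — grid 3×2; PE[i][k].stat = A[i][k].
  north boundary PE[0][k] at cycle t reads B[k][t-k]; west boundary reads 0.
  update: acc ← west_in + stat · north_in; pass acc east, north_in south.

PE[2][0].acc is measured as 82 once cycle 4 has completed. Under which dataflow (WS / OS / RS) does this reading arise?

dataflow = OS

WS (2×2): PE[2][0] does not exist.
OS [3×2] PE[2][0] across cycles:
  0: (2,0).acc=0  regs=<0,0>
  1: (2,0).acc=0  regs=<0,0>
  2: (2,0).acc=18  regs=<9,2>
  3: (2,0).acc=82  regs=<8,8>
  4: (2,0).acc=82  regs=<0,0>
RS [3×2] PE[2][0] across cycles:
  0: (2,0).acc=0  regs=<0,0>
  1: (2,0).acc=0  regs=<0,0>
  2: (2,0).acc=18  regs=<18,2>
  3: (2,0).acc=63  regs=<63,7>
  4: (2,0).acc=0  regs=<0,0>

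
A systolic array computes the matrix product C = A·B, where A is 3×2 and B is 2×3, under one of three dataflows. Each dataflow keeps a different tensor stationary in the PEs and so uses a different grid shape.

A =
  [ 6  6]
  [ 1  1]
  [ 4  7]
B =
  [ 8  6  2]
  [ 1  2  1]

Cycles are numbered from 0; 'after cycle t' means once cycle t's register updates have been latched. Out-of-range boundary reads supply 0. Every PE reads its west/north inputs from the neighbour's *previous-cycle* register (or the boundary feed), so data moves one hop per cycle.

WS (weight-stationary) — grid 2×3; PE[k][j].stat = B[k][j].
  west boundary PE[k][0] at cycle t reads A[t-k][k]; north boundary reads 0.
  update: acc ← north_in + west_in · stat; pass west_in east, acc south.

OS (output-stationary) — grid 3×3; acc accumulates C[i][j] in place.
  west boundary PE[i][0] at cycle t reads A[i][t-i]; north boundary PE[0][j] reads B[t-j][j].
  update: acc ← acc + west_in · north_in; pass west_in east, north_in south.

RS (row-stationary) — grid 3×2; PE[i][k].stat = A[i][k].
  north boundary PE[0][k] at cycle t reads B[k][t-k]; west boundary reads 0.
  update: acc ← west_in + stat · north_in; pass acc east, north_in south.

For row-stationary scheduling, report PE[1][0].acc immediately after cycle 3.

Tracing RS — 3×2 array, target PE[1][0]:
  cycle 0: PE[0][0] → acc 48, east 48, south 8
  cycle 0: PE[1][0] → acc 0, east 0, south 0
  cycle 1: PE[0][0] → acc 36, east 36, south 6
  cycle 1: PE[1][0] → acc 8, east 8, south 8
  cycle 2: PE[0][0] → acc 12, east 12, south 2
  cycle 2: PE[1][0] → acc 6, east 6, south 6
  cycle 3: PE[0][0] → acc 0, east 0, south 0
  cycle 3: PE[1][0] → acc 2, east 2, south 2

PE[1][0].acc = 2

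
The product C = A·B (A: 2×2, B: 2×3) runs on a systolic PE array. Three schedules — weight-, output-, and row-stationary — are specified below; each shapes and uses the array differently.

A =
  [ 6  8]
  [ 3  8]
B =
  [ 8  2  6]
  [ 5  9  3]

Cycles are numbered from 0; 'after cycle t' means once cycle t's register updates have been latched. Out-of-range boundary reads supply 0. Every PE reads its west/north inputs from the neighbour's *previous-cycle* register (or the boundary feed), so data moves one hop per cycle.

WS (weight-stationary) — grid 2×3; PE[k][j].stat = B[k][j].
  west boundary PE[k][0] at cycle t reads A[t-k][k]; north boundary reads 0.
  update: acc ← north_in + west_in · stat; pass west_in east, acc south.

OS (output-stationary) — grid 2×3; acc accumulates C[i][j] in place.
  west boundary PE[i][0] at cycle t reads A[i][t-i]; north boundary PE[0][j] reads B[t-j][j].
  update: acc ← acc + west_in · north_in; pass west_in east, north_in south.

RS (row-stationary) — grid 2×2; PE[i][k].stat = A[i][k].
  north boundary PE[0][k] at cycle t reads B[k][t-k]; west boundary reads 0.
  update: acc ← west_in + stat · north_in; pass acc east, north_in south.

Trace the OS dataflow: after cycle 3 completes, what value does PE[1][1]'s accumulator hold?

OS (2×3). Following PE[1][1] plus its west/north inputs:
  t=0 PE[0][1]: acc=0 h=0 v=0
  t=0 PE[1][0]: acc=0 h=0 v=0
  t=0 PE[1][1]: acc=0 h=0 v=0
  t=1 PE[0][1]: acc=12 h=6 v=2
  t=1 PE[1][0]: acc=24 h=3 v=8
  t=1 PE[1][1]: acc=0 h=0 v=0
  t=2 PE[0][1]: acc=84 h=8 v=9
  t=2 PE[1][0]: acc=64 h=8 v=5
  t=2 PE[1][1]: acc=6 h=3 v=2
  t=3 PE[0][1]: acc=84 h=0 v=0
  t=3 PE[1][0]: acc=64 h=0 v=0
  t=3 PE[1][1]: acc=78 h=8 v=9

PE[1][1].acc = 78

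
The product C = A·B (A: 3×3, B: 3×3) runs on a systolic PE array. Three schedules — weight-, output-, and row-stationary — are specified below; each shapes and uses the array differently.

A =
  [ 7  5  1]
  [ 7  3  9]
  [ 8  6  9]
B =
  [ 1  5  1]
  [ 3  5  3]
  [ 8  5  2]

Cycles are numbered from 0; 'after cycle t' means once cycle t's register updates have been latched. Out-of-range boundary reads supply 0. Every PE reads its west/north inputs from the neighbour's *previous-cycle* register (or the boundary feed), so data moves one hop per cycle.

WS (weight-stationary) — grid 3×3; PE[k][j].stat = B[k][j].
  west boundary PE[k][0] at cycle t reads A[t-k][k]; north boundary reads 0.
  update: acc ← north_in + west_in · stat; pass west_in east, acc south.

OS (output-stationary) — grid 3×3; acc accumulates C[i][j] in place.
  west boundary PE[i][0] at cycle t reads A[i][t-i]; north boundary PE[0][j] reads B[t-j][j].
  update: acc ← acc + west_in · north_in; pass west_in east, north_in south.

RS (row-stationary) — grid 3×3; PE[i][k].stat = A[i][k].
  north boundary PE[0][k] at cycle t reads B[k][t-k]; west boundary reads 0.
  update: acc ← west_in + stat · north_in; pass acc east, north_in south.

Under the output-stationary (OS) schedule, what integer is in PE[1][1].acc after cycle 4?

PE[1][1].acc = 95

OS (3×3). Following PE[1][1] plus its west/north inputs:
  cycle 0: PE[0][1] → acc 0, east 0, south 0
  cycle 0: PE[1][0] → acc 0, east 0, south 0
  cycle 0: PE[1][1] → acc 0, east 0, south 0
  cycle 1: PE[0][1] → acc 35, east 7, south 5
  cycle 1: PE[1][0] → acc 7, east 7, south 1
  cycle 1: PE[1][1] → acc 0, east 0, south 0
  cycle 2: PE[0][1] → acc 60, east 5, south 5
  cycle 2: PE[1][0] → acc 16, east 3, south 3
  cycle 2: PE[1][1] → acc 35, east 7, south 5
  cycle 3: PE[0][1] → acc 65, east 1, south 5
  cycle 3: PE[1][0] → acc 88, east 9, south 8
  cycle 3: PE[1][1] → acc 50, east 3, south 5
  cycle 4: PE[0][1] → acc 65, east 0, south 0
  cycle 4: PE[1][0] → acc 88, east 0, south 0
  cycle 4: PE[1][1] → acc 95, east 9, south 5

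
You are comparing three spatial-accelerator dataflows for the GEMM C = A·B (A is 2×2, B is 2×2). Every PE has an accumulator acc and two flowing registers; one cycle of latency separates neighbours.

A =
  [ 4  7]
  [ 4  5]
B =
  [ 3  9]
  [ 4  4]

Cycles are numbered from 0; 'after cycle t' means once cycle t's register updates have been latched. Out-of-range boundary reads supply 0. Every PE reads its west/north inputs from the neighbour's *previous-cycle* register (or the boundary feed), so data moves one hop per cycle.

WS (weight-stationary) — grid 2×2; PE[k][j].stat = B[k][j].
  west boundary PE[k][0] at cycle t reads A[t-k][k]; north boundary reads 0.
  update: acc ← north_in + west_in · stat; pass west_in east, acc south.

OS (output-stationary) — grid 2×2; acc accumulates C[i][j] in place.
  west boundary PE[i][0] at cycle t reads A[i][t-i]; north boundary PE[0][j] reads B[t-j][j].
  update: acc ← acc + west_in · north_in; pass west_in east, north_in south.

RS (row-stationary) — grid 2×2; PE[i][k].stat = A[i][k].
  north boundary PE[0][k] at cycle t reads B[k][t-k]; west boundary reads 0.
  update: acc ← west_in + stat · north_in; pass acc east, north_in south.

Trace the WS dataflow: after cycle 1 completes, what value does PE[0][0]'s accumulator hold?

PE[0][0].acc = 12

WS (2×2). Following PE[0][0] plus its west/north inputs:
  t=0 PE[0][0]: acc=12 h=4 v=12
  t=1 PE[0][0]: acc=12 h=4 v=12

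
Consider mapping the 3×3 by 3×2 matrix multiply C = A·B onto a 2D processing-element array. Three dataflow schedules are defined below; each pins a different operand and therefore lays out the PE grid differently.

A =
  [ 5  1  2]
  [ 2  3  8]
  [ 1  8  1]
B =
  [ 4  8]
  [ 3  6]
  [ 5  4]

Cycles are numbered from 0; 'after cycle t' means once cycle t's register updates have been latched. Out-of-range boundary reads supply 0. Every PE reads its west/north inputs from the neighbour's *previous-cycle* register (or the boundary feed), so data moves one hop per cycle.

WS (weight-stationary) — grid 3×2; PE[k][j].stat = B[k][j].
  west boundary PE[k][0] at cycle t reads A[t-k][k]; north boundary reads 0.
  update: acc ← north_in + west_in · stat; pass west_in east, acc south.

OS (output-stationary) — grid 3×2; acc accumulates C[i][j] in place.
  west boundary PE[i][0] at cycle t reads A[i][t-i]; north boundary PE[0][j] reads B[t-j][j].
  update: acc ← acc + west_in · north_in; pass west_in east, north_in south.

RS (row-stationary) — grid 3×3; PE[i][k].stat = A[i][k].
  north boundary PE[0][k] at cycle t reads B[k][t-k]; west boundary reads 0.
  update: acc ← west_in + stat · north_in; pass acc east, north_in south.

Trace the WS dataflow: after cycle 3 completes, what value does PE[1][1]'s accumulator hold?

PE[1][1].acc = 34

WS (3×2). Following PE[1][1] plus its west/north inputs:
  @0  [0,1]  acc 0  |  →0  ↓0
  @0  [1,0]  acc 0  |  →0  ↓0
  @0  [1,1]  acc 0  |  →0  ↓0
  @1  [0,1]  acc 40  |  →5  ↓40
  @1  [1,0]  acc 23  |  →1  ↓23
  @1  [1,1]  acc 0  |  →0  ↓0
  @2  [0,1]  acc 16  |  →2  ↓16
  @2  [1,0]  acc 17  |  →3  ↓17
  @2  [1,1]  acc 46  |  →1  ↓46
  @3  [0,1]  acc 8  |  →1  ↓8
  @3  [1,0]  acc 28  |  →8  ↓28
  @3  [1,1]  acc 34  |  →3  ↓34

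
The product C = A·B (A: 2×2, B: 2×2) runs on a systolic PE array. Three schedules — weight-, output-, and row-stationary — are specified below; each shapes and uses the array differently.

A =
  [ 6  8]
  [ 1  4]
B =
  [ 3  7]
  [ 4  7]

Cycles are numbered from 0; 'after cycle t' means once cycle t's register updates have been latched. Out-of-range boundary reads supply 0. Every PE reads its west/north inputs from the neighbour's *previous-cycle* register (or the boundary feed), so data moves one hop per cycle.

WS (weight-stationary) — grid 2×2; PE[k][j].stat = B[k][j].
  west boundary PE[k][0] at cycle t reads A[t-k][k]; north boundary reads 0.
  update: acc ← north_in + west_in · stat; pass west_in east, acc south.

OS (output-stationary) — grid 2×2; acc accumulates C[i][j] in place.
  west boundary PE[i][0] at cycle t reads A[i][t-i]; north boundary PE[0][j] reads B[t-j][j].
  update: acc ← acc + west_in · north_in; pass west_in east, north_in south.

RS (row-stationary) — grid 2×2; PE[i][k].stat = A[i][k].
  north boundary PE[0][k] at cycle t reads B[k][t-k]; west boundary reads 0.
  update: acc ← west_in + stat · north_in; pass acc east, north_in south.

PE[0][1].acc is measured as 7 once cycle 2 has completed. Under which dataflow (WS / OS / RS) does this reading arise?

Under WS (2×2), PE[0][1]:
  step 0 · PE0,1: acc=0; fwd→0 fwd↓0
  step 1 · PE0,1: acc=42; fwd→6 fwd↓42
  step 2 · PE0,1: acc=7; fwd→1 fwd↓7
Under OS (2×2), PE[0][1]:
  step 0 · PE0,1: acc=0; fwd→0 fwd↓0
  step 1 · PE0,1: acc=42; fwd→6 fwd↓7
  step 2 · PE0,1: acc=98; fwd→8 fwd↓7
Under RS (2×2), PE[0][1]:
  step 0 · PE0,1: acc=0; fwd→0 fwd↓0
  step 1 · PE0,1: acc=50; fwd→50 fwd↓4
  step 2 · PE0,1: acc=98; fwd→98 fwd↓7

dataflow = WS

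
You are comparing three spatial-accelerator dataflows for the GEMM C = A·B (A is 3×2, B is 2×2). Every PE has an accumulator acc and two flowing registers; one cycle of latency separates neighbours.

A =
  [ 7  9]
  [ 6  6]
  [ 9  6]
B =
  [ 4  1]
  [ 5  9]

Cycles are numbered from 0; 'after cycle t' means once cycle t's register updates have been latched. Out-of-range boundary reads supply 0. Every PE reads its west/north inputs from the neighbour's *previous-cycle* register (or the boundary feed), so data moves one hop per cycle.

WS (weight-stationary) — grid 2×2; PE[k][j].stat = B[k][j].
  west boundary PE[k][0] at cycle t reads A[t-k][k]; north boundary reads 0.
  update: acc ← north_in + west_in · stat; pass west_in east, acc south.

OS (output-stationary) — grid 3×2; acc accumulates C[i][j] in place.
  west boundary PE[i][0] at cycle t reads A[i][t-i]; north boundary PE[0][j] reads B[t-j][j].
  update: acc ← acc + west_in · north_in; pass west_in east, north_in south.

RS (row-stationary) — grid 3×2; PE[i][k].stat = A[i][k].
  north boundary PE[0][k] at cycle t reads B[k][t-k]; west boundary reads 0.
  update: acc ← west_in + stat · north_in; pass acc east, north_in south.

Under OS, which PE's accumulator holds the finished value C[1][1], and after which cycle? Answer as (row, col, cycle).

OS: C[1][1] accumulates in PE[1][1]:
  t=0 PE[1][1]: acc=0 h=0 v=0
  t=1 PE[1][1]: acc=0 h=0 v=0
  t=2 PE[1][1]: acc=6 h=6 v=1
  t=3 PE[1][1]: acc=60 h=6 v=9

(row, col, cycle) = (1, 1, 3)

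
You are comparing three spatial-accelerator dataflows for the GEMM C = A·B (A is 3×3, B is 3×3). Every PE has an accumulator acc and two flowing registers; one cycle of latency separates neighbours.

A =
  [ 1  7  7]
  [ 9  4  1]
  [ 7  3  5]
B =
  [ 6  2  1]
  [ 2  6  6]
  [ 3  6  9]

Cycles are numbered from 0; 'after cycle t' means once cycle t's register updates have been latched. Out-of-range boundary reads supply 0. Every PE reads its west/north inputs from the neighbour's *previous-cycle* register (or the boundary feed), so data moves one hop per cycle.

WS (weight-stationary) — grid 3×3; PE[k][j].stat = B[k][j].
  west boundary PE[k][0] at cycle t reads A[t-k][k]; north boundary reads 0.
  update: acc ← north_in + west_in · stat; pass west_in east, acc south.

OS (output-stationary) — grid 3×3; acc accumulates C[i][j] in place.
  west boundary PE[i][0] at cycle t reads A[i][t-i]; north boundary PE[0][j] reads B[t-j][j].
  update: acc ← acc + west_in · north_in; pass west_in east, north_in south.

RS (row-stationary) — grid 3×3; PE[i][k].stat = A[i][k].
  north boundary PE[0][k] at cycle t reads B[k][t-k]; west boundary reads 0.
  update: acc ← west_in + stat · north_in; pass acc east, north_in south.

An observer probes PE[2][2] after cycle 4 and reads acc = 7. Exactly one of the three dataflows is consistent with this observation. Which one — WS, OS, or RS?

WS [3×3] PE[2][2] across cycles:
  t=0 PE[2][2]: acc=0 h=0 v=0
  t=1 PE[2][2]: acc=0 h=0 v=0
  t=2 PE[2][2]: acc=0 h=0 v=0
  t=3 PE[2][2]: acc=0 h=0 v=0
  t=4 PE[2][2]: acc=106 h=7 v=106
OS [3×3] PE[2][2] across cycles:
  t=0 PE[2][2]: acc=0 h=0 v=0
  t=1 PE[2][2]: acc=0 h=0 v=0
  t=2 PE[2][2]: acc=0 h=0 v=0
  t=3 PE[2][2]: acc=0 h=0 v=0
  t=4 PE[2][2]: acc=7 h=7 v=1
RS [3×3] PE[2][2] across cycles:
  t=0 PE[2][2]: acc=0 h=0 v=0
  t=1 PE[2][2]: acc=0 h=0 v=0
  t=2 PE[2][2]: acc=0 h=0 v=0
  t=3 PE[2][2]: acc=0 h=0 v=0
  t=4 PE[2][2]: acc=63 h=63 v=3

dataflow = OS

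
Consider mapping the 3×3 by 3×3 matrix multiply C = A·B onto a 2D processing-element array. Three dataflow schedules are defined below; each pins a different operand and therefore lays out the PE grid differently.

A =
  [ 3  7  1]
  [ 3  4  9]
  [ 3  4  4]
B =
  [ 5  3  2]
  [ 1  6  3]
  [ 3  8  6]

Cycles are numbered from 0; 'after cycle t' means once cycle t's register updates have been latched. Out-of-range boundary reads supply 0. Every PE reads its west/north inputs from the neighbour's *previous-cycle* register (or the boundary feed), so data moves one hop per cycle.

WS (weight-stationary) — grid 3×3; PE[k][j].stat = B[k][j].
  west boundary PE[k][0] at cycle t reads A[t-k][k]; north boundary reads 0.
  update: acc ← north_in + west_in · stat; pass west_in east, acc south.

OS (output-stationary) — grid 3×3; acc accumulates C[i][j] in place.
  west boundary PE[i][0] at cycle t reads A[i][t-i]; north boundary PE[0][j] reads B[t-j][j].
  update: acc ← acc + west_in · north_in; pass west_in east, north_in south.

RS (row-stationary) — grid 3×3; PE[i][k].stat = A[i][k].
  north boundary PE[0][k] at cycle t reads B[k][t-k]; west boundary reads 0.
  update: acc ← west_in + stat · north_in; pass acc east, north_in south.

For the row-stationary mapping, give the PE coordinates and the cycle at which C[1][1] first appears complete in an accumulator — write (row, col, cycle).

(row, col, cycle) = (1, 2, 4)

RS — PE[1][2] is where C[1][1] collects:
  step 0 · PE1,2: acc=0; fwd→0 fwd↓0
  step 1 · PE1,2: acc=0; fwd→0 fwd↓0
  step 2 · PE1,2: acc=0; fwd→0 fwd↓0
  step 3 · PE1,2: acc=46; fwd→46 fwd↓3
  step 4 · PE1,2: acc=105; fwd→105 fwd↓8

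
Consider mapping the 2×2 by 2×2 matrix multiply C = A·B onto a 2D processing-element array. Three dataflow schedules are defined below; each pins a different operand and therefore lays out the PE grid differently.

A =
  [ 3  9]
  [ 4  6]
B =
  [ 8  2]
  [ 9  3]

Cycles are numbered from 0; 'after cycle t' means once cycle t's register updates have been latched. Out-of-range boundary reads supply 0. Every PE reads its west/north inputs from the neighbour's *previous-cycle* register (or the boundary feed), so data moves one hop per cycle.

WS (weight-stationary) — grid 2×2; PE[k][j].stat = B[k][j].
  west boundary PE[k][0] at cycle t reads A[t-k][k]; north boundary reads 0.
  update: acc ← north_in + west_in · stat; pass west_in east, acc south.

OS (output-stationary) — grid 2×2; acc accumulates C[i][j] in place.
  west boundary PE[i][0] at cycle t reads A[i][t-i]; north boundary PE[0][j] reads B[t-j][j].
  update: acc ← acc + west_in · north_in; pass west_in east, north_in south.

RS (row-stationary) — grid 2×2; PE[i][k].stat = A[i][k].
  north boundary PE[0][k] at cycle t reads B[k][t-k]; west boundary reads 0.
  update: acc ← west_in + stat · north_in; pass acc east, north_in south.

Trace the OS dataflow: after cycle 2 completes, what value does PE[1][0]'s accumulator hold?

PE[1][0].acc = 86

OS on a 2×2 grid — tracing PE[1][0] and its feeders:
  after 0 — PE[0][0] acc=24, pass-E 3, pass-S 8
  after 0 — PE[1][0] acc=0, pass-E 0, pass-S 0
  after 1 — PE[0][0] acc=105, pass-E 9, pass-S 9
  after 1 — PE[1][0] acc=32, pass-E 4, pass-S 8
  after 2 — PE[0][0] acc=105, pass-E 0, pass-S 0
  after 2 — PE[1][0] acc=86, pass-E 6, pass-S 9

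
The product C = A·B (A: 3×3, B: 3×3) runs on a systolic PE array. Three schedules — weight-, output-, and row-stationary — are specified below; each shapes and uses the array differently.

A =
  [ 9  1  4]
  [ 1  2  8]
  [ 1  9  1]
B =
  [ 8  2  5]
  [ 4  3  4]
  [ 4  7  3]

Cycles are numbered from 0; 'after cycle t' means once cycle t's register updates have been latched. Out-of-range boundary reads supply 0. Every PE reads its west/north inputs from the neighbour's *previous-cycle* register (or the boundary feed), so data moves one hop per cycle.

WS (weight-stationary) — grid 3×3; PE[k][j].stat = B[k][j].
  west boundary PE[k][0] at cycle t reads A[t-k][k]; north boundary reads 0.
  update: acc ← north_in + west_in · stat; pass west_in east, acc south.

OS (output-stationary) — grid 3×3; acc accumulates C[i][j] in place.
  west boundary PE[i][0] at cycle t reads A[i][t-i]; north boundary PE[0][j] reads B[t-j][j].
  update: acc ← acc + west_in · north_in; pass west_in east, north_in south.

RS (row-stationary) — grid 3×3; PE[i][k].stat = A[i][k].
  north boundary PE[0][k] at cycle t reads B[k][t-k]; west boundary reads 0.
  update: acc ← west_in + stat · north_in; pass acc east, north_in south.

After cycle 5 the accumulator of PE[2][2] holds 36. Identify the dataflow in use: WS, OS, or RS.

dataflow = RS

Under WS (3×3), PE[2][2]:
  [0] (2,2) acc=0 (h:0 v:0)
  [1] (2,2) acc=0 (h:0 v:0)
  [2] (2,2) acc=0 (h:0 v:0)
  [3] (2,2) acc=0 (h:0 v:0)
  [4] (2,2) acc=61 (h:4 v:61)
  [5] (2,2) acc=37 (h:8 v:37)
Under OS (3×3), PE[2][2]:
  [0] (2,2) acc=0 (h:0 v:0)
  [1] (2,2) acc=0 (h:0 v:0)
  [2] (2,2) acc=0 (h:0 v:0)
  [3] (2,2) acc=0 (h:0 v:0)
  [4] (2,2) acc=5 (h:1 v:5)
  [5] (2,2) acc=41 (h:9 v:4)
Under RS (3×3), PE[2][2]:
  [0] (2,2) acc=0 (h:0 v:0)
  [1] (2,2) acc=0 (h:0 v:0)
  [2] (2,2) acc=0 (h:0 v:0)
  [3] (2,2) acc=0 (h:0 v:0)
  [4] (2,2) acc=48 (h:48 v:4)
  [5] (2,2) acc=36 (h:36 v:7)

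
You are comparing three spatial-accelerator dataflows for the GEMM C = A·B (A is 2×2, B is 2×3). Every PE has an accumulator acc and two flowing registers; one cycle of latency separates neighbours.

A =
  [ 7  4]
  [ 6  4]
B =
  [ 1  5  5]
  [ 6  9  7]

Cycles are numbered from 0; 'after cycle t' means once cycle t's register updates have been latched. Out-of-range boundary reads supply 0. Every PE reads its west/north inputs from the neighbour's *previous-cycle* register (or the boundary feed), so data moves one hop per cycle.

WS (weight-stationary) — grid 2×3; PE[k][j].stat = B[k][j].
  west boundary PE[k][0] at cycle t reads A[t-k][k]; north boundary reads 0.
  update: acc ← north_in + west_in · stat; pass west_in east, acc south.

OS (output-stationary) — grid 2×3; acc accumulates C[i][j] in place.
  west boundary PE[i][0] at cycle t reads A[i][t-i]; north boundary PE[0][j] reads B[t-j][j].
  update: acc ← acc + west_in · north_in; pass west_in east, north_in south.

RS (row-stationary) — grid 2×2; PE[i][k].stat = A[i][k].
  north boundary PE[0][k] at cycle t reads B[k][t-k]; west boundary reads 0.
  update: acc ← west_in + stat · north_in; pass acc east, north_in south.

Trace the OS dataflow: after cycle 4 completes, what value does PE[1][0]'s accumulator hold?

Tracing OS — 2×3 array, target PE[1][0]:
  step 0 · PE0,0: acc=7; fwd→7 fwd↓1
  step 0 · PE1,0: acc=0; fwd→0 fwd↓0
  step 1 · PE0,0: acc=31; fwd→4 fwd↓6
  step 1 · PE1,0: acc=6; fwd→6 fwd↓1
  step 2 · PE0,0: acc=31; fwd→0 fwd↓0
  step 2 · PE1,0: acc=30; fwd→4 fwd↓6
  step 3 · PE0,0: acc=31; fwd→0 fwd↓0
  step 3 · PE1,0: acc=30; fwd→0 fwd↓0
  step 4 · PE0,0: acc=31; fwd→0 fwd↓0
  step 4 · PE1,0: acc=30; fwd→0 fwd↓0

PE[1][0].acc = 30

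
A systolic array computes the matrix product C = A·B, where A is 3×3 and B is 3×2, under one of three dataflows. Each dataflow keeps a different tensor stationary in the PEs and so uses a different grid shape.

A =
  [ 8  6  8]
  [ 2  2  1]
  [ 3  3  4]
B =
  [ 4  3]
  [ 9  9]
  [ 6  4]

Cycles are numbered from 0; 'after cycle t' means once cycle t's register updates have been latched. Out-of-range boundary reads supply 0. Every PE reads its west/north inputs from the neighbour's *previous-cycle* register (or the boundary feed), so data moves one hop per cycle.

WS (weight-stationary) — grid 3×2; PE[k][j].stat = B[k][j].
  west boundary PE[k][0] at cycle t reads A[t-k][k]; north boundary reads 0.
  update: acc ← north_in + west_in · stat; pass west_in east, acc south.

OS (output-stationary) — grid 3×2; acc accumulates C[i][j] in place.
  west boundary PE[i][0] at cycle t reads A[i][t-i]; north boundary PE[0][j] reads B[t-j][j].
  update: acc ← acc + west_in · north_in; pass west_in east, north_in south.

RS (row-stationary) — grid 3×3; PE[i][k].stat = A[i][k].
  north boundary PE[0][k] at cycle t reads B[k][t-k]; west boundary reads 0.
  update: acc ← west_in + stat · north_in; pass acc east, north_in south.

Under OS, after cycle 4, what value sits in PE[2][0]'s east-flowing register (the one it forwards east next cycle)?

OS (3×2). Following PE[2][0] plus its west/north inputs:
  c0 r1c0: 0 / 0 / 0
  c0 r2c0: 0 / 0 / 0
  c1 r1c0: 8 / 2 / 4
  c1 r2c0: 0 / 0 / 0
  c2 r1c0: 26 / 2 / 9
  c2 r2c0: 12 / 3 / 4
  c3 r1c0: 32 / 1 / 6
  c3 r2c0: 39 / 3 / 9
  c4 r1c0: 32 / 0 / 0
  c4 r2c0: 63 / 4 / 6

register = 4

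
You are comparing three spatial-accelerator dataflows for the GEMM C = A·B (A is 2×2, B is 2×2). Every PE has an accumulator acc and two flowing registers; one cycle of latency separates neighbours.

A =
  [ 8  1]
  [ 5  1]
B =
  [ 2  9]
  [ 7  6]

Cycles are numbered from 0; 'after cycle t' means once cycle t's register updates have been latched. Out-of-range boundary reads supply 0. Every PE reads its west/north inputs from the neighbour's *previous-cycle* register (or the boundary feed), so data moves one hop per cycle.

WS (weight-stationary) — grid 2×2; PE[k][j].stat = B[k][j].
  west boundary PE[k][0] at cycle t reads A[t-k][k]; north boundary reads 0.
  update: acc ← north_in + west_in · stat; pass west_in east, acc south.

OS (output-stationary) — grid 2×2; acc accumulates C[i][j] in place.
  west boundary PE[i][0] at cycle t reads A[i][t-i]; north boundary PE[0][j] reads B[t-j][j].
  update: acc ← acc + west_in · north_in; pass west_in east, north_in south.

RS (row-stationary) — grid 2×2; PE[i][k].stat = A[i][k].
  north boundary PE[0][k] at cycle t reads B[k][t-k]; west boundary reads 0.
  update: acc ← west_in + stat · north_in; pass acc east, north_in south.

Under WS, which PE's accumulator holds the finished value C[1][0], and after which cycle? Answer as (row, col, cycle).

(row, col, cycle) = (1, 0, 2)

WS — PE[1][0] is where C[1][0] collects:
  step 0 · PE1,0: acc=0; fwd→0 fwd↓0
  step 1 · PE1,0: acc=23; fwd→1 fwd↓23
  step 2 · PE1,0: acc=17; fwd→1 fwd↓17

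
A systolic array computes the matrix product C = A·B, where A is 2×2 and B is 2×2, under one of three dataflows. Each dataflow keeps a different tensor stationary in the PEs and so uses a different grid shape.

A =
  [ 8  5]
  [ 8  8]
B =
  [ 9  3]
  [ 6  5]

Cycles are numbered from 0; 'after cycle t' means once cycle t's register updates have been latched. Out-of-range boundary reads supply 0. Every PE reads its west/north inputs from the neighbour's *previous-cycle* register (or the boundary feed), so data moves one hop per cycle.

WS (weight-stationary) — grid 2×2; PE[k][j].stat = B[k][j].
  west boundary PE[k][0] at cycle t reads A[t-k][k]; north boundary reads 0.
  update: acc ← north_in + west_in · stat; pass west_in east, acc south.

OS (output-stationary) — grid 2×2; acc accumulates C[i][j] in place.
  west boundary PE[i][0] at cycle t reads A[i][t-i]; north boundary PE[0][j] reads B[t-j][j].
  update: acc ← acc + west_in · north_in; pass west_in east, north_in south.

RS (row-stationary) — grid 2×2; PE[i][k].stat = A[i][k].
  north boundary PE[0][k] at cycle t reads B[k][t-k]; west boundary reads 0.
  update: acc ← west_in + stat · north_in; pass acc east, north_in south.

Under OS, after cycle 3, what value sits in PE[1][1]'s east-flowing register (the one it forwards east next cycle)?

register = 8

OS 2×2: PE[1][1] cycle-by-cycle (with neighbour feeds):
  @0  [0,1]  acc 0  |  →0  ↓0
  @0  [1,0]  acc 0  |  →0  ↓0
  @0  [1,1]  acc 0  |  →0  ↓0
  @1  [0,1]  acc 24  |  →8  ↓3
  @1  [1,0]  acc 72  |  →8  ↓9
  @1  [1,1]  acc 0  |  →0  ↓0
  @2  [0,1]  acc 49  |  →5  ↓5
  @2  [1,0]  acc 120  |  →8  ↓6
  @2  [1,1]  acc 24  |  →8  ↓3
  @3  [0,1]  acc 49  |  →0  ↓0
  @3  [1,0]  acc 120  |  →0  ↓0
  @3  [1,1]  acc 64  |  →8  ↓5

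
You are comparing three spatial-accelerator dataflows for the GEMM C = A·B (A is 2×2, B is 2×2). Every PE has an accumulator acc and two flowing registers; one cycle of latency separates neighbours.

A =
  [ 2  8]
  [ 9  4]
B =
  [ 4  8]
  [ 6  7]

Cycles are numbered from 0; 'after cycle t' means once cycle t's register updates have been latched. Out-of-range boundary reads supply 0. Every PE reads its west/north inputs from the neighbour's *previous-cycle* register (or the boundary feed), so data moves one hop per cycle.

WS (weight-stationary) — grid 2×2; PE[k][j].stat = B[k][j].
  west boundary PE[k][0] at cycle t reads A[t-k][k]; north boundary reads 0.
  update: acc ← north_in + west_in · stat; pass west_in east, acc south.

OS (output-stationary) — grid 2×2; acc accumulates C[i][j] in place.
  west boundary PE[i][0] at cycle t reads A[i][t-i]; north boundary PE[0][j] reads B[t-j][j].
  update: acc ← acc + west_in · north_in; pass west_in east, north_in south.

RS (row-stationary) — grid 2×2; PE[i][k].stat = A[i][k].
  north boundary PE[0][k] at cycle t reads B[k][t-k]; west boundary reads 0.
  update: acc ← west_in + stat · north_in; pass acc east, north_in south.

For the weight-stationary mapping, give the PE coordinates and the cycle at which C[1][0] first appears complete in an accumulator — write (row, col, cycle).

WS: C[1][0] accumulates in PE[1][0]:
  [0] (1,0) acc=0 (h:0 v:0)
  [1] (1,0) acc=56 (h:8 v:56)
  [2] (1,0) acc=60 (h:4 v:60)

(row, col, cycle) = (1, 0, 2)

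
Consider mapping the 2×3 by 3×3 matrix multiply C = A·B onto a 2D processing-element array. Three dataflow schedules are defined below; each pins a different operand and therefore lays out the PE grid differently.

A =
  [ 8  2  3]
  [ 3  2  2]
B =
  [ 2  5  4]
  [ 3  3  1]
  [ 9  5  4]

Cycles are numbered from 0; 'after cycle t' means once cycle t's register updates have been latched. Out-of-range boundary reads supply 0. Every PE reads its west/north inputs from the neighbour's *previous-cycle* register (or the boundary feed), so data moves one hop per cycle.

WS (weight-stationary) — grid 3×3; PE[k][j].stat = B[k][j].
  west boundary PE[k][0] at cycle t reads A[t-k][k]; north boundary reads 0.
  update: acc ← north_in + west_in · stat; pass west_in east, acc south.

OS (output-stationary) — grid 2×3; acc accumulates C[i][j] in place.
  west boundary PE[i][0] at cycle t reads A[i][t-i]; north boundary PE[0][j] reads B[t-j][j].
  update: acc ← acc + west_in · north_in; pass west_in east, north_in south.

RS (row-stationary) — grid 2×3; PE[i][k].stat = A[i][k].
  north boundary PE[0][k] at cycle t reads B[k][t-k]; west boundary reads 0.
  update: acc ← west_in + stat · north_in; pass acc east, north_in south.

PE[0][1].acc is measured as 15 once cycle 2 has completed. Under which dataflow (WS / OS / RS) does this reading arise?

dataflow = WS

Under WS (3×3), PE[0][1]:
  step 0 · PE0,1: acc=0; fwd→0 fwd↓0
  step 1 · PE0,1: acc=40; fwd→8 fwd↓40
  step 2 · PE0,1: acc=15; fwd→3 fwd↓15
Under OS (2×3), PE[0][1]:
  step 0 · PE0,1: acc=0; fwd→0 fwd↓0
  step 1 · PE0,1: acc=40; fwd→8 fwd↓5
  step 2 · PE0,1: acc=46; fwd→2 fwd↓3
Under RS (2×3), PE[0][1]:
  step 0 · PE0,1: acc=0; fwd→0 fwd↓0
  step 1 · PE0,1: acc=22; fwd→22 fwd↓3
  step 2 · PE0,1: acc=46; fwd→46 fwd↓3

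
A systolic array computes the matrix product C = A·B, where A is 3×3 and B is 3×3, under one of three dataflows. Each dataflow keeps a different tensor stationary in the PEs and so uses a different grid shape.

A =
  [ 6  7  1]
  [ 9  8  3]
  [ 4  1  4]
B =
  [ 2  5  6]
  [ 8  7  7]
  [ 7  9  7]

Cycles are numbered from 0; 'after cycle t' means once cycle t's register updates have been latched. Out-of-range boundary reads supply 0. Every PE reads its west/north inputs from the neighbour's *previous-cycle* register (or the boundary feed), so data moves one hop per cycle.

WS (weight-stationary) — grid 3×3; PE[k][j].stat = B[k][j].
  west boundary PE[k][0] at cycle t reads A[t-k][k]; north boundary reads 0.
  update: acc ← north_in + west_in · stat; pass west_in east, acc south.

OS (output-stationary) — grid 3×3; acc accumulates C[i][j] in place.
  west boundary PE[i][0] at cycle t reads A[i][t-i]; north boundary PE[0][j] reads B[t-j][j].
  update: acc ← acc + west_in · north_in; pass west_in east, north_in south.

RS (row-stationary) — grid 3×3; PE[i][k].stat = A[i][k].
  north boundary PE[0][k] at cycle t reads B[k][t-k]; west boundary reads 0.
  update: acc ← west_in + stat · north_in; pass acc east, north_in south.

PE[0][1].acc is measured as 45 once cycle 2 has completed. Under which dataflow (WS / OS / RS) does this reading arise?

dataflow = WS

WS [3×3] PE[0][1] across cycles:
  [0] (0,1) acc=0 (h:0 v:0)
  [1] (0,1) acc=30 (h:6 v:30)
  [2] (0,1) acc=45 (h:9 v:45)
OS [3×3] PE[0][1] across cycles:
  [0] (0,1) acc=0 (h:0 v:0)
  [1] (0,1) acc=30 (h:6 v:5)
  [2] (0,1) acc=79 (h:7 v:7)
RS [3×3] PE[0][1] across cycles:
  [0] (0,1) acc=0 (h:0 v:0)
  [1] (0,1) acc=68 (h:68 v:8)
  [2] (0,1) acc=79 (h:79 v:7)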